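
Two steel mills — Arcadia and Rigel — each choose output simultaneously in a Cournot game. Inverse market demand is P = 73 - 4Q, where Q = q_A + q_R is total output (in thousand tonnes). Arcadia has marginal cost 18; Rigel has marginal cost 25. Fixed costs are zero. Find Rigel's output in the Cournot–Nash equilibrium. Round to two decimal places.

3.42

Arcadia's profit: π_A = (73 - 4Q)q_A - (18q_A). Setting ∂π_A/∂q_A = 0: 55 - 8q_A - 4(q_R) = 0.
Rigel's first-order condition: 48 - 8q_R - 4(q_A) = 0.
Best responses: q_A = (55 - 4q_R)/8, q_R = (48 - 4q_A)/8.
Substituting one into the other gives q_A = 31/6 and q_R = 41/12.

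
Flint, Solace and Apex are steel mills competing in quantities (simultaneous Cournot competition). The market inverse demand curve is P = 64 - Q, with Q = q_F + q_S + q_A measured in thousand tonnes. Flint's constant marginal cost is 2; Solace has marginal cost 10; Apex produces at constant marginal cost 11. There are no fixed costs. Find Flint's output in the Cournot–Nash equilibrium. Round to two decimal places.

19.75

Flint's profit: π_F = (64 - Q)q_F - (2q_F). Setting ∂π_F/∂q_F = 0: 62 - 2q_F - (q_S + q_A) = 0.
Solace's profit: π_S = (64 - Q)q_S - (10q_S). Setting ∂π_S/∂q_S = 0: 54 - 2q_S - (q_F + q_A) = 0.
Apex's first-order condition: 53 - 2q_A - (q_F + q_S) = 0.
Summing all 3 equations gives 169 − 4Q = 0, hence Q = 169/4.
Back-substituting: q_F = (62 − 169/4) = 79/4, q_S = (54 − 169/4) = 47/4, q_A = (53 − 169/4) = 43/4.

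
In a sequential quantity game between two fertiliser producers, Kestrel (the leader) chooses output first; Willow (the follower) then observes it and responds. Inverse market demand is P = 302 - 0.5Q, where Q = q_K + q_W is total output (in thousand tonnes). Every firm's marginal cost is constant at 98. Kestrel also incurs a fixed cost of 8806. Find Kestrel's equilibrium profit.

The follower Willow best-responds to any q_K: π_W = (302 - 0.5Q)q_W - 98q_W.
Follower FOC: 204 - (1/2)q_K - q_W = 0, so q_W(q_K) = (204 - (1/2)q_K).
Kestrel substitutes q_W(q_K) into its own profit: π_K = q_K(302 - (1/2)q_K - (204 - (1/2)q_K)/2) - 98q_K = (200 - (1/4)q_K)q_K - 98q_K.
Maximising: ∂π_K/∂q_K = 102 - (1/2)q_K = 0, giving q_K = 204.
Then q_W = (204 - (1/2)·204) = 102.
Price P = 302 - (1/2)·306 = 149.
Kestrel's profit: (149 - 98)·204 - 8806 = 1598.

1598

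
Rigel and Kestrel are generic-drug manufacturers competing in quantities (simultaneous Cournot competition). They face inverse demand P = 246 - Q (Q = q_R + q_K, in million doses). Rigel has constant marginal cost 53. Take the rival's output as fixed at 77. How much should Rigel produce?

58

With the rival's output fixed at 77, Rigel's profit is π_R = (246 - 77 - q_R)q_R - (53q_R) = (169 - q_R)q_R - (53q_R).
∂π_R/∂q_R = 116 - 2q_R = 0, so q_R = 58.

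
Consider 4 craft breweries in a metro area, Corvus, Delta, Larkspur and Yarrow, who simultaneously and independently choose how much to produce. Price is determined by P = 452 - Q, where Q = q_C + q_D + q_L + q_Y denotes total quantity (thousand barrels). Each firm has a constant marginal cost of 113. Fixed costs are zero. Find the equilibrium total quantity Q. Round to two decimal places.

Each firm earns π_i = (452 - Q)q_i - 113q_i.
Setting ∂π_i/∂q_i = 0 with rivals' quantities fixed: 339 - 2q_i - Σ_{j≠i} q_j = 0.
With identical firms every q_j equals q_i, so Σ_{j≠i} q_j = 3q_i and 339 = 5q_i, giving q_i = 339/5.
Total output Q = 339/5 + 339/5 + 339/5 + 339/5 = 1356/5.

271.20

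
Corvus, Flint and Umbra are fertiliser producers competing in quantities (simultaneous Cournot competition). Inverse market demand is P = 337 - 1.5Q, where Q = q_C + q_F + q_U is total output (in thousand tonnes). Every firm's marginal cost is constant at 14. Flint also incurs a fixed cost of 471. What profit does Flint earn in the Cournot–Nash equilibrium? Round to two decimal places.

A representative firm's profit is π_i = q_i(337 - 1.5Q) - 14q_i.
Setting ∂π_i/∂q_i = 0 with rivals' quantities fixed: 323 - 3q_i - (3/2)·Σ_{j≠i} q_j = 0.
By symmetry each firm produces the same amount; substituting Σ_{j≠i} q_j = 2q_i yields q_i = 323/6.
Price P = 337 - (3/2)·(323/2) = 379/4.
Flint's profit: (379/4 - 14)·(323/6) - 471 = 3876.0417.

3876.04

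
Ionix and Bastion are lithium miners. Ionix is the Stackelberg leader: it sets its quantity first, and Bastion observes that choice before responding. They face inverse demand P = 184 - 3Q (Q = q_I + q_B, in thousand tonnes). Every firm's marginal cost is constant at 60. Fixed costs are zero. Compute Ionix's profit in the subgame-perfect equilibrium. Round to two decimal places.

The follower Bastion best-responds to any q_I: π_B = (184 - 3Q)q_B - 60q_B.
Follower FOC: 124 - 3q_I - 6q_B = 0, so q_B(q_I) = (124 - 3q_I)/6.
Ionix substitutes q_B(q_I) into its own profit: π_I = q_I(184 - 3q_I - (124 - 3q_I)/2) - 60q_I = (122 - (3/2)q_I)q_I - 60q_I.
Leader FOC: 62 - 3q_I = 0, so q_I = 62/3.
Then q_B = (124 - 3·(62/3))/6 = 31/3.
Price P = 184 - 3·31 = 91.
Ionix's profit: (91 - 60)·(62/3) = 1922/3.

640.67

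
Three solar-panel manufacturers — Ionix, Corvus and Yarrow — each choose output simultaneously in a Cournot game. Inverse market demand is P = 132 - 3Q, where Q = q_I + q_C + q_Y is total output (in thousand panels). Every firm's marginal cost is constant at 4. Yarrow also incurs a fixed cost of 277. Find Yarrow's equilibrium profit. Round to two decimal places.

64.33

A representative firm's profit is π_i = q_i(132 - 3Q) - 4q_i.
Setting ∂π_i/∂q_i = 0 with rivals' quantities fixed: 128 - 6q_i - 3·Σ_{j≠i} q_j = 0.
With identical firms every q_j equals q_i, so Σ_{j≠i} q_j = 2q_i and 128 = 12q_i, giving q_i = 32/3.
Price P = 132 - 3·32 = 36.
Yarrow's profit: (36 - 4)·(32/3) - 277 = 193/3.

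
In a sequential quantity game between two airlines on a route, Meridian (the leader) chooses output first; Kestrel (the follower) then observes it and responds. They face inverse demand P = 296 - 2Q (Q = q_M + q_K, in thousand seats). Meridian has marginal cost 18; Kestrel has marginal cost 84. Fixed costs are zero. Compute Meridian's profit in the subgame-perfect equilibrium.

The follower Kestrel best-responds to any q_M: π_K = (296 - 2Q)q_K - 84q_K.
Follower FOC: 212 - 2q_M - 4q_K = 0, so q_K(q_M) = (212 - 2q_M)/4.
Meridian substitutes q_K(q_M) into its own profit: π_M = q_M(296 - 2q_M - (212 - 2q_M)/2) - 18q_M = (190 - q_M)q_M - 18q_M.
Leader FOC: 172 - 2q_M = 0, so q_M = 86.
Then q_K = (212 - 2·86)/4 = 10.
Price P = 296 - 2·96 = 104.
Meridian's profit: (104 - 18)·86 = 7396.

7396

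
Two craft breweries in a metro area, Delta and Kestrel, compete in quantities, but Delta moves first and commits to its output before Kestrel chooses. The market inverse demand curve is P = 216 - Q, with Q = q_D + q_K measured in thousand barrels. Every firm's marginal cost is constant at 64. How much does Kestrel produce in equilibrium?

38

The follower Kestrel best-responds to any q_D: π_K = (216 - Q)q_K - 64q_K.
Setting the follower's marginal profit to zero, 152 - q_D - 2q_K = 0, i.e. q_K = (152 - q_D)/2.
The leader anticipates this reaction. Substituting into P = 216 - Q gives P = 140 - (1/2)q_D, so π_D = (140 - (1/2)q_D)q_D - 64q_D.
Maximising: ∂π_D/∂q_D = 76 - q_D = 0, giving q_D = 76.
Then q_K = (152 - 76)/2 = 38.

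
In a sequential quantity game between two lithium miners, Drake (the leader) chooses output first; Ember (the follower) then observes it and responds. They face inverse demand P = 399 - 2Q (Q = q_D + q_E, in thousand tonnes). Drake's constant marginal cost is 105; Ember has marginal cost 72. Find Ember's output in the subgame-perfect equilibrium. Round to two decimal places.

49.13

Solve by backward induction. Given q_D, the follower Ember maximises π_E = (399 - 2q_D - 2q_E)q_E - 72q_E.
∂π_E/∂q_E = 327 - 2q_D - 4q_E = 0 gives the reaction function q_E = (327 - 2q_D)/4.
The leader anticipates this reaction. Substituting into P = 399 - 2Q gives P = 471/2 - q_D, so π_D = (471/2 - q_D)q_D - 105q_D.
The leader's first-order condition 261/2 - 2q_D = 0 yields q_D = 261/4.
Then q_E = (327 - 2·(261/4))/4 = 393/8.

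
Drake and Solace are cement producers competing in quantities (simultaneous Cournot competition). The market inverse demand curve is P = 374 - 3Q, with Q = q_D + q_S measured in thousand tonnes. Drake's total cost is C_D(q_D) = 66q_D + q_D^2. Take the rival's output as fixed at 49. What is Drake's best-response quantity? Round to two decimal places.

With the rival's output fixed at 49, Drake's profit is π_D = (374 - 3·49 - 3q_D)q_D - (66q_D + q_D²) = (227 - 3q_D)q_D - (66q_D + q_D²).
∂π_D/∂q_D = 161 - 8q_D = 0, so q_D = 161/8.

20.13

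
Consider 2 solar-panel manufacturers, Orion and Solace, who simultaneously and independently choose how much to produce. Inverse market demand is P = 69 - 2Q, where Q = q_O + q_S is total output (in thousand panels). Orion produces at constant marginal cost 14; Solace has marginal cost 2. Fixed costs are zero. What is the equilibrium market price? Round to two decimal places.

28.33

Orion's profit: π_O = (69 - 2Q)q_O - (14q_O). Setting ∂π_O/∂q_O = 0: 55 - 4q_O - 2(q_S) = 0.
Solace's profit: π_S = (69 - 2Q)q_S - (2q_S). Setting ∂π_S/∂q_S = 0: 67 - 4q_S - 2(q_O) = 0.
Rearranging gives the reaction functions q_O = (55 - 2q_S)/4 and q_S = (67 - 2q_O)/4.
Solving the pair: q_O = 43/6, q_S = 79/6.
Total output Q = 61/3, so price P = 69 - 2·(61/3) = 85/3.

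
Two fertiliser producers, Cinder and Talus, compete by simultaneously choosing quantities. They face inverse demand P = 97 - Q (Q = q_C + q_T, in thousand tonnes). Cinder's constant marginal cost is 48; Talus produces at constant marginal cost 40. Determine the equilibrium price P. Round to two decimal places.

61.67

Cinder's profit: π_C = (97 - Q)q_C - (48q_C). Setting ∂π_C/∂q_C = 0: 49 - 2q_C - (q_T) = 0.
Talus's first-order condition: 57 - 2q_T - (q_C) = 0.
Rearranging gives the reaction functions q_C = (49 - q_T)/2 and q_T = (57 - q_C)/2.
Solving the pair: q_C = 41/3, q_T = 65/3.
Total output Q = 106/3, so price P = 97 - 106/3 = 185/3.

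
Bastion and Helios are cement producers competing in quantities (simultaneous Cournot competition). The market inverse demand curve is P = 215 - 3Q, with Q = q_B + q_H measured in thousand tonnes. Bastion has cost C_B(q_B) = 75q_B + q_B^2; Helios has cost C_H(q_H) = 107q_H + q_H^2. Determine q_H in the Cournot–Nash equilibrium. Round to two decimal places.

Bastion's profit: π_B = (215 - 3Q)q_B - (75q_B + q_B²). Setting ∂π_B/∂q_B = 0: 140 - 8q_B - 3(q_H) = 0.
Helios's first-order condition: 108 - 8q_H - 3(q_B) = 0.
Rearranging gives the reaction functions q_B = (140 - 3q_H)/8 and q_H = (108 - 3q_B)/8.
Substituting one into the other gives q_B = 796/55 and q_H = 444/55.

8.07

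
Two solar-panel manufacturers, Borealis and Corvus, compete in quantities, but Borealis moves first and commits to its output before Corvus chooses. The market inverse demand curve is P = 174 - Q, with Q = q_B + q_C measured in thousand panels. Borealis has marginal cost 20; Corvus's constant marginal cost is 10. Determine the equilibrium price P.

56

Solve by backward induction. Given q_B, the follower Corvus maximises π_C = (174 - q_B - q_C)q_C - 10q_C.
Follower FOC: 164 - q_B - 2q_C = 0, so q_C(q_B) = (164 - q_B)/2.
Borealis substitutes q_C(q_B) into its own profit: π_B = q_B(174 - q_B - (164 - q_B)/2) - 20q_B = (92 - (1/2)q_B)q_B - 20q_B.
Maximising: ∂π_B/∂q_B = 72 - q_B = 0, giving q_B = 72.
Then q_C = (164 - 72)/2 = 46.
Total output Q = 118, so price P = 174 - 118 = 56.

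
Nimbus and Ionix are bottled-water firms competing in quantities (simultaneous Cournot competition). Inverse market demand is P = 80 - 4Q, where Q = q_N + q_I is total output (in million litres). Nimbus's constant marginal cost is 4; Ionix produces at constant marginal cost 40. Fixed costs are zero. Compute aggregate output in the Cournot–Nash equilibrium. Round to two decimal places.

Nimbus's profit: π_N = (80 - 4Q)q_N - (4q_N). Setting ∂π_N/∂q_N = 0: 76 - 8q_N - 4(q_I) = 0.
Ionix's profit: π_I = (80 - 4Q)q_I - (40q_I). Setting ∂π_I/∂q_I = 0: 40 - 8q_I - 4(q_N) = 0.
Rearranging gives the reaction functions q_N = (76 - 4q_I)/8 and q_I = (40 - 4q_N)/8.
Substituting one into the other gives q_N = 28/3 and q_I = 1/3.
Total output Q = 28/3 + 1/3 = 29/3.

9.67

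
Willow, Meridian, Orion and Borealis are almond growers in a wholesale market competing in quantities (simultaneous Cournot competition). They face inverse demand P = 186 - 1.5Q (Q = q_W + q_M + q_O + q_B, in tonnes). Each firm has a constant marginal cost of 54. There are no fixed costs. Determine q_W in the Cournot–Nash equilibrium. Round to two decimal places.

17.60

Each firm earns π_i = (186 - 1.5Q)q_i - 54q_i.
Setting ∂π_i/∂q_i = 0 with rivals' quantities fixed: 132 - 3q_i - (3/2)·Σ_{j≠i} q_j = 0.
With identical firms every q_j equals q_i, so Σ_{j≠i} q_j = 3q_i and 132 = (15/2)q_i, giving q_i = 88/5.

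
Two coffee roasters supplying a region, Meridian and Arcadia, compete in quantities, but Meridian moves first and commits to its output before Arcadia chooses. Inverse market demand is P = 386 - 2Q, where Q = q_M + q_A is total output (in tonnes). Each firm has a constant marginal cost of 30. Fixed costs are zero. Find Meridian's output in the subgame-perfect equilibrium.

89

The follower Arcadia best-responds to any q_M: π_A = (386 - 2Q)q_A - 30q_A.
Follower FOC: 356 - 2q_M - 4q_A = 0, so q_A(q_M) = (356 - 2q_M)/4.
Meridian substitutes q_A(q_M) into its own profit: π_M = q_M(386 - 2q_M - (356 - 2q_M)/2) - 30q_M = (208 - q_M)q_M - 30q_M.
The leader's first-order condition 178 - 2q_M = 0 yields q_M = 89.
Then q_A = (356 - 2·89)/4 = 89/2.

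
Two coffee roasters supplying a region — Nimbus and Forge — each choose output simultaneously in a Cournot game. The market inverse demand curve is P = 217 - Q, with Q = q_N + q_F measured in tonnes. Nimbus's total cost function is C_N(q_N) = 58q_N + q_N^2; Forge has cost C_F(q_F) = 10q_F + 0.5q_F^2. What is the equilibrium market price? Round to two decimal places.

131.64

Nimbus's profit: π_N = (217 - Q)q_N - (58q_N + q_N²). Setting ∂π_N/∂q_N = 0: 159 - 4q_N - (q_F) = 0.
Forge's first-order condition: 207 - 3q_F - (q_N) = 0.
So q_N = (159 - q_F)/4 and q_F = (207 - q_N)/3.
Substituting one into the other gives q_N = 270/11 and q_F = 669/11.
Total output Q = 939/11, so price P = 217 - 939/11 = 1448/11.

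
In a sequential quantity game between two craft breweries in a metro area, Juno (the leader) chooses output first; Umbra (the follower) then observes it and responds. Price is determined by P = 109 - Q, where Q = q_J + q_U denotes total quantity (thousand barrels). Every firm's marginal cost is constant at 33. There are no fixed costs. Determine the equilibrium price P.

52

Solve by backward induction. Given q_J, the follower Umbra maximises π_U = (109 - q_J - q_U)q_U - 33q_U.
Setting the follower's marginal profit to zero, 76 - q_J - 2q_U = 0, i.e. q_U = (76 - q_J)/2.
Juno substitutes q_U(q_J) into its own profit: π_J = q_J(109 - q_J - (76 - q_J)/2) - 33q_J = (71 - (1/2)q_J)q_J - 33q_J.
Maximising: ∂π_J/∂q_J = 38 - q_J = 0, giving q_J = 38.
Then q_U = (76 - 38)/2 = 19.
Total output Q = 57, so price P = 109 - 57 = 52.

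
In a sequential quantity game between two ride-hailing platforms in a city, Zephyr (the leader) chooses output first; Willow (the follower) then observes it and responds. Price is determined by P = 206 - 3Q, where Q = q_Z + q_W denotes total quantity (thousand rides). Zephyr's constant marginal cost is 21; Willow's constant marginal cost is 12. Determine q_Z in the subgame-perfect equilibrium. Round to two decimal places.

29.33

Solve by backward induction. Given q_Z, the follower Willow maximises π_W = (206 - 3q_Z - 3q_W)q_W - 12q_W.
∂π_W/∂q_W = 194 - 3q_Z - 6q_W = 0 gives the reaction function q_W = (194 - 3q_Z)/6.
The leader anticipates this reaction. Substituting into P = 206 - 3Q gives P = 109 - (3/2)q_Z, so π_Z = (109 - (3/2)q_Z)q_Z - 21q_Z.
Leader FOC: 88 - 3q_Z = 0, so q_Z = 88/3.
Then q_W = (194 - 3·(88/3))/6 = 53/3.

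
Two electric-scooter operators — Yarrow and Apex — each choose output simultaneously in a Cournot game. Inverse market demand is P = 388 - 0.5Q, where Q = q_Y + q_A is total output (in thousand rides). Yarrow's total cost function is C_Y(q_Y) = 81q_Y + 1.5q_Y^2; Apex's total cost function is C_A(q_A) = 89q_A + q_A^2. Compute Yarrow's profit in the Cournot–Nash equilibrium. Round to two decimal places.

8622.36

Yarrow's profit: π_Y = (388 - 0.5Q)q_Y - (81q_Y + (3/2)q_Y²). Setting ∂π_Y/∂q_Y = 0: 307 - 4q_Y - (1/2)(q_A) = 0.
Apex's first-order condition: 299 - 3q_A - (1/2)(q_Y) = 0.
So q_Y = (307 - (1/2)q_A)/4 and q_A = (299 - (1/2)q_Y)/3.
Substituting one into the other gives q_Y = 65.6596 and q_A = 88.7234.
Price P = 388 - (1/2)·154.3830 = 310.8085.
Yarrow's profit: 310.8085·65.6596 - 81·65.6596 - (3/2)·65.6596² = 8622.3594.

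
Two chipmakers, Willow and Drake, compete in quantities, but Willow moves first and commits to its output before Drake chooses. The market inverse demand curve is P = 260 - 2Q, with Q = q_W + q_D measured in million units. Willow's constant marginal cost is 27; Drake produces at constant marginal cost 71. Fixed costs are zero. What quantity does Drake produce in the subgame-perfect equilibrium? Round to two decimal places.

12.63

The follower Drake best-responds to any q_W: π_D = (260 - 2Q)q_D - 71q_D.
Follower FOC: 189 - 2q_W - 4q_D = 0, so q_D(q_W) = (189 - 2q_W)/4.
The leader anticipates this reaction. Substituting into P = 260 - 2Q gives P = 331/2 - q_W, so π_W = (331/2 - q_W)q_W - 27q_W.
Maximising: ∂π_W/∂q_W = 277/2 - 2q_W = 0, giving q_W = 277/4.
Then q_D = (189 - 2·(277/4))/4 = 101/8.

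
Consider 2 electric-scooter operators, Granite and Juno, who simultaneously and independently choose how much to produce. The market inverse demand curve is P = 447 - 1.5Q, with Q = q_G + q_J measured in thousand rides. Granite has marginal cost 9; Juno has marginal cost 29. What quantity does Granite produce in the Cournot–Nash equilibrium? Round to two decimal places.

101.78

Granite's profit: π_G = (447 - 1.5Q)q_G - (9q_G). Setting ∂π_G/∂q_G = 0: 438 - 3q_G - (3/2)(q_J) = 0.
Juno's first-order condition: 418 - 3q_J - (3/2)(q_G) = 0.
So q_G = (438 - (3/2)q_J)/3 and q_J = (418 - (3/2)q_G)/3.
Solving the pair: q_G = 916/9, q_J = 796/9.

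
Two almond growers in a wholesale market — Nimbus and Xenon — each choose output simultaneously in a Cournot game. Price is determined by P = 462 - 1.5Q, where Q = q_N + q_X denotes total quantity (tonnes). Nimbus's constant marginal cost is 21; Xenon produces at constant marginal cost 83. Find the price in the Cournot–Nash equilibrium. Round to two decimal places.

Nimbus's profit: π_N = (462 - 1.5Q)q_N - (21q_N). Setting ∂π_N/∂q_N = 0: 441 - 3q_N - (3/2)(q_X) = 0.
Xenon's first-order condition: 379 - 3q_X - (3/2)(q_N) = 0.
So q_N = (441 - (3/2)q_X)/3 and q_X = (379 - (3/2)q_N)/3.
Solving the pair: q_N = 1006/9, q_X = 634/9.
Total output Q = 1640/9, so price P = 462 - (3/2)·(1640/9) = 566/3.

188.67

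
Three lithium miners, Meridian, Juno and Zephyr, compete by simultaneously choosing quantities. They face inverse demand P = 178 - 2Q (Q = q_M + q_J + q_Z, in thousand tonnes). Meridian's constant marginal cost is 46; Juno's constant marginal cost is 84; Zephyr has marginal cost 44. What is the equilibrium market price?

Meridian's profit: π_M = (178 - 2Q)q_M - (46q_M). Setting ∂π_M/∂q_M = 0: 132 - 4q_M - 2(q_J + q_Z) = 0.
Juno's first-order condition: 94 - 4q_J - 2(q_M + q_Z) = 0.
Zephyr's profit: π_Z = (178 - 2Q)q_Z - (44q_Z). Setting ∂π_Z/∂q_Z = 0: 134 - 4q_Z - 2(q_M + q_J) = 0.
Adding the 3 first-order conditions: 360 − 8Q = 0, so Q = 45.
Back-substituting: q_M = (132 − 90)/2 = 21, q_J = (94 − 90)/2 = 2, q_Z = (134 − 90)/2 = 22.
Total output Q = 45, so price P = 178 - 2·45 = 88.

88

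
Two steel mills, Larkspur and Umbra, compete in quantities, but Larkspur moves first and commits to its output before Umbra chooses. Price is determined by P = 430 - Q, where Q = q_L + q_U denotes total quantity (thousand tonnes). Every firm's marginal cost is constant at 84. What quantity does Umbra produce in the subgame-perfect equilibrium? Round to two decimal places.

Solve by backward induction. Given q_L, the follower Umbra maximises π_U = (430 - q_L - q_U)q_U - 84q_U.
∂π_U/∂q_U = 346 - q_L - 2q_U = 0 gives the reaction function q_U = (346 - q_L)/2.
Larkspur substitutes q_U(q_L) into its own profit: π_L = q_L(430 - q_L - (346 - q_L)/2) - 84q_L = (257 - (1/2)q_L)q_L - 84q_L.
Maximising: ∂π_L/∂q_L = 173 - q_L = 0, giving q_L = 173.
Then q_U = (346 - 173)/2 = 173/2.

86.50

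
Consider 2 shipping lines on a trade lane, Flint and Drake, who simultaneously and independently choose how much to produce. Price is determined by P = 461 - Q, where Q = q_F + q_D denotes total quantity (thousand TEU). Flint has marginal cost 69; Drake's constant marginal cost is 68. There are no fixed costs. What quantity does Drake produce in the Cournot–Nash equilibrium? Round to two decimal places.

Flint's profit: π_F = (461 - Q)q_F - (69q_F). Setting ∂π_F/∂q_F = 0: 392 - 2q_F - (q_D) = 0.
Drake's first-order condition: 393 - 2q_D - (q_F) = 0.
Rearranging gives the reaction functions q_F = (392 - q_D)/2 and q_D = (393 - q_F)/2.
Solving the pair: q_F = 391/3, q_D = 394/3.

131.33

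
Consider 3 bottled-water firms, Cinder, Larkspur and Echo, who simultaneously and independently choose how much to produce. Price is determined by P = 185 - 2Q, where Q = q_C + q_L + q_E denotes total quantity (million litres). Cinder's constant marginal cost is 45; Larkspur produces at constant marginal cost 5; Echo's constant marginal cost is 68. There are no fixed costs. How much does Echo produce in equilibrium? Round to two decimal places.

3.88

Cinder's profit: π_C = (185 - 2Q)q_C - (45q_C). Setting ∂π_C/∂q_C = 0: 140 - 4q_C - 2(q_L + q_E) = 0.
Larkspur's profit: π_L = (185 - 2Q)q_L - (5q_L). Setting ∂π_L/∂q_L = 0: 180 - 4q_L - 2(q_C + q_E) = 0.
Echo's profit: π_E = (185 - 2Q)q_E - (68q_E). Setting ∂π_E/∂q_E = 0: 117 - 4q_E - 2(q_C + q_L) = 0.
Adding the 3 conditions: 437 − 4Q − 4Q = 0, i.e. Q = 437/8.
Back-substituting: q_C = (140 − 437/4)/2 = 123/8, q_L = (180 − 437/4)/2 = 283/8, q_E = (117 − 437/4)/2 = 31/8.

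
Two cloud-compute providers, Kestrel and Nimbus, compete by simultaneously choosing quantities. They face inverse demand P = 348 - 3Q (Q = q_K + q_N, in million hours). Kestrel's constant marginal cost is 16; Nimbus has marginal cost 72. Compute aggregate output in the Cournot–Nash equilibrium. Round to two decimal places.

67.56

Kestrel's profit: π_K = (348 - 3Q)q_K - (16q_K). Setting ∂π_K/∂q_K = 0: 332 - 6q_K - 3(q_N) = 0.
Nimbus's profit: π_N = (348 - 3Q)q_N - (72q_N). Setting ∂π_N/∂q_N = 0: 276 - 6q_N - 3(q_K) = 0.
Rearranging gives the reaction functions q_K = (332 - 3q_N)/6 and q_N = (276 - 3q_K)/6.
Solving the pair: q_K = 388/9, q_N = 220/9.
Total output Q = 388/9 + 220/9 = 608/9.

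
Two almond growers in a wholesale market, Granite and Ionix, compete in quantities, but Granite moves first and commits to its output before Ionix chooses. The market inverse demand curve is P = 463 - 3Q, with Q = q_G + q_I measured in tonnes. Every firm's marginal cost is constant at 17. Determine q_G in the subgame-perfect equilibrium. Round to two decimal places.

Solve by backward induction. Given q_G, the follower Ionix maximises π_I = (463 - 3q_G - 3q_I)q_I - 17q_I.
Follower FOC: 446 - 3q_G - 6q_I = 0, so q_I(q_G) = (446 - 3q_G)/6.
The leader anticipates this reaction. Substituting into P = 463 - 3Q gives P = 240 - (3/2)q_G, so π_G = (240 - (3/2)q_G)q_G - 17q_G.
Leader FOC: 223 - 3q_G = 0, so q_G = 223/3.
Then q_I = (446 - 3·(223/3))/6 = 223/6.

74.33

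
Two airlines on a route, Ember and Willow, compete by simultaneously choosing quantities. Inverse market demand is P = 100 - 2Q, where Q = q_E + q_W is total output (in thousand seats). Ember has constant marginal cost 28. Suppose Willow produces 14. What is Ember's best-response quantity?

11

With the rival's output fixed at 14, Ember's profit is π_E = (100 - 2·14 - 2q_E)q_E - (28q_E) = (72 - 2q_E)q_E - (28q_E).
∂π_E/∂q_E = 44 - 4q_E = 0, so q_E = 11.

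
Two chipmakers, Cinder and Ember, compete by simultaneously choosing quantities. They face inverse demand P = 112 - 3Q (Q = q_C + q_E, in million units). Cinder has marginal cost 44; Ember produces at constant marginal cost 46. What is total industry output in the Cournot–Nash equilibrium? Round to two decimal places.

14.89

Cinder's profit: π_C = (112 - 3Q)q_C - (44q_C). Setting ∂π_C/∂q_C = 0: 68 - 6q_C - 3(q_E) = 0.
Ember's profit: π_E = (112 - 3Q)q_E - (46q_E). Setting ∂π_E/∂q_E = 0: 66 - 6q_E - 3(q_C) = 0.
So q_C = (68 - 3q_E)/6 and q_E = (66 - 3q_C)/6.
Substituting one into the other gives q_C = 70/9 and q_E = 64/9.
Total output Q = 70/9 + 64/9 = 134/9.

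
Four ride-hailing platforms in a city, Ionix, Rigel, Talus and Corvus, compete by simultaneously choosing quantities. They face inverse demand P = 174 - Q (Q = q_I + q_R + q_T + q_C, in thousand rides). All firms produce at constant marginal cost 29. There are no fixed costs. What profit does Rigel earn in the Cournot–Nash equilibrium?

Each firm earns π_i = (174 - Q)q_i - 29q_i.
First-order condition (treating rivals' output as given): 145 - 2q_i - Σ_{j≠i} q_j = 0.
By symmetry each firm produces the same amount; substituting Σ_{j≠i} q_j = 3q_i yields q_i = 145/5 = 29.
Price P = 174 - 116 = 58.
Rigel's profit: (58 - 29)·29 = 841.

841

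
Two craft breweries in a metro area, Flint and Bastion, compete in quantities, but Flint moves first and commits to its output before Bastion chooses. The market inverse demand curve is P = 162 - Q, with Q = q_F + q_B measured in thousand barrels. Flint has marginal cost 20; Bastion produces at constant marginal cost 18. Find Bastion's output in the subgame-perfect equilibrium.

The follower Bastion best-responds to any q_F: π_B = (162 - Q)q_B - 18q_B.
Setting the follower's marginal profit to zero, 144 - q_F - 2q_B = 0, i.e. q_B = (144 - q_F)/2.
Flint substitutes q_B(q_F) into its own profit: π_F = q_F(162 - q_F - (144 - q_F)/2) - 20q_F = (90 - (1/2)q_F)q_F - 20q_F.
Maximising: ∂π_F/∂q_F = 70 - q_F = 0, giving q_F = 70.
Then q_B = (144 - 70)/2 = 37.

37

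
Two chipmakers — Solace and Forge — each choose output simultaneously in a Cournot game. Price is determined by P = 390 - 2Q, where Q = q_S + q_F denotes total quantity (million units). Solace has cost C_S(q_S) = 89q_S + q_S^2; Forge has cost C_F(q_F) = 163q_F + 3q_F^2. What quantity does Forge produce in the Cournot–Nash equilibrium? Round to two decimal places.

13.57

Solace's profit: π_S = (390 - 2Q)q_S - (89q_S + q_S²). Setting ∂π_S/∂q_S = 0: 301 - 6q_S - 2(q_F) = 0.
Forge's profit: π_F = (390 - 2Q)q_F - (163q_F + 3q_F²). Setting ∂π_F/∂q_F = 0: 227 - 10q_F - 2(q_S) = 0.
Rearranging gives the reaction functions q_S = (301 - 2q_F)/6 and q_F = (227 - 2q_S)/10.
Solving the pair: q_S = 639/14, q_F = 95/7.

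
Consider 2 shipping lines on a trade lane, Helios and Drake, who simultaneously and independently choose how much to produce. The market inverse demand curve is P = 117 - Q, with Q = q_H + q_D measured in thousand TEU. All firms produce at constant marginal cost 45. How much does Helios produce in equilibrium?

24

A representative firm's profit is π_i = q_i(117 - Q) - 45q_i.
First-order condition (treating rivals' output as given): 72 - 2q_i - q_j = 0.
With identical firms every q_j equals q_i, so q_j = q_i and 72 = 3q_i, giving q_i = 24.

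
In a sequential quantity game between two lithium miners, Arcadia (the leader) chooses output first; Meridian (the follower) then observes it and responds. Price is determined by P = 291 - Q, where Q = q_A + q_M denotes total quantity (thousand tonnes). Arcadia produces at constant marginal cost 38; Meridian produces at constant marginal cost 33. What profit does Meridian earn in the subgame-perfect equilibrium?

4489

The follower Meridian best-responds to any q_A: π_M = (291 - Q)q_M - 33q_M.
Setting the follower's marginal profit to zero, 258 - q_A - 2q_M = 0, i.e. q_M = (258 - q_A)/2.
The leader anticipates this reaction. Substituting into P = 291 - Q gives P = 162 - (1/2)q_A, so π_A = (162 - (1/2)q_A)q_A - 38q_A.
Leader FOC: 124 - q_A = 0, so q_A = 124.
Then q_M = (258 - 124)/2 = 67.
Price P = 291 - 191 = 100.
Meridian's profit: (100 - 33)·67 = 4489.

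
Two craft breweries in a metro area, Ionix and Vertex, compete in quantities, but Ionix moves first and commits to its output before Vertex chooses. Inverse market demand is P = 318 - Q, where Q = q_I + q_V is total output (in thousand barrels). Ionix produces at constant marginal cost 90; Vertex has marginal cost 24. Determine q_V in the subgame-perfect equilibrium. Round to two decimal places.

The follower Vertex best-responds to any q_I: π_V = (318 - Q)q_V - 24q_V.
∂π_V/∂q_V = 294 - q_I - 2q_V = 0 gives the reaction function q_V = (294 - q_I)/2.
Ionix substitutes q_V(q_I) into its own profit: π_I = q_I(318 - q_I - (294 - q_I)/2) - 90q_I = (171 - (1/2)q_I)q_I - 90q_I.
Leader FOC: 81 - q_I = 0, so q_I = 81.
Then q_V = (294 - 81)/2 = 213/2.

106.50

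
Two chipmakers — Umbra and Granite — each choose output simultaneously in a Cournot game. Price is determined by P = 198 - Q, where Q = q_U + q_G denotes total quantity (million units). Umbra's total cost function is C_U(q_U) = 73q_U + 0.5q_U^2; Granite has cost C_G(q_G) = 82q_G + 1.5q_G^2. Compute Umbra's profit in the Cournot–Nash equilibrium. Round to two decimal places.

1982.76

Umbra's profit: π_U = (198 - Q)q_U - (73q_U + (1/2)q_U²). Setting ∂π_U/∂q_U = 0: 125 - 3q_U - (q_G) = 0.
Granite's profit: π_G = (198 - Q)q_G - (82q_G + (3/2)q_G²). Setting ∂π_G/∂q_G = 0: 116 - 5q_G - (q_U) = 0.
So q_U = (125 - q_G)/3 and q_G = (116 - q_U)/5.
Substituting one into the other gives q_U = 509/14 and q_G = 223/14.
Price P = 198 - 366/7 = 1020/7.
Umbra's profit: (1020/7)·(509/14) - 73·(509/14) - (1/2)(509/14)² = 1982.7628.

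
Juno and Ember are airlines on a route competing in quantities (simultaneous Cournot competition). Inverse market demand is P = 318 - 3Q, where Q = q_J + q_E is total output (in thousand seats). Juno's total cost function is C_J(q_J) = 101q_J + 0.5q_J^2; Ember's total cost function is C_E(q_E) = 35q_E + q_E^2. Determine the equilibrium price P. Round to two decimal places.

Juno's profit: π_J = (318 - 3Q)q_J - (101q_J + (1/2)q_J²). Setting ∂π_J/∂q_J = 0: 217 - 7q_J - 3(q_E) = 0.
Ember's profit: π_E = (318 - 3Q)q_E - (35q_E + q_E²). Setting ∂π_E/∂q_E = 0: 283 - 8q_E - 3(q_J) = 0.
So q_J = (217 - 3q_E)/7 and q_E = (283 - 3q_J)/8.
Solving the pair: q_J = 887/47, q_E = 1330/47.
Total output Q = 47.1702, so price P = 318 - 3·47.1702 = 176.4894.

176.49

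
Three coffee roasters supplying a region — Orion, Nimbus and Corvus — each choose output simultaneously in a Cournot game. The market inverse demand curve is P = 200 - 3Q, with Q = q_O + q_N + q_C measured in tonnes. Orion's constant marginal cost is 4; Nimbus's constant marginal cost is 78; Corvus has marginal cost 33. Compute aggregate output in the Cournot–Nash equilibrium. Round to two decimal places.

40.42

Orion's profit: π_O = (200 - 3Q)q_O - (4q_O). Setting ∂π_O/∂q_O = 0: 196 - 6q_O - 3(q_N + q_C) = 0.
Nimbus's profit: π_N = (200 - 3Q)q_N - (78q_N). Setting ∂π_N/∂q_N = 0: 122 - 6q_N - 3(q_O + q_C) = 0.
Corvus's first-order condition: 167 - 6q_C - 3(q_O + q_N) = 0.
Adding the 3 conditions: 485 − 6Q − 6Q = 0, i.e. Q = 485/12.
Back-substituting: q_O = (196 − 485/4)/3 = 299/12, q_N = (122 − 485/4)/3 = 1/4, q_C = (167 − 485/4)/3 = 61/4.
Total output Q = 299/12 + 1/4 + 61/4 = 485/12.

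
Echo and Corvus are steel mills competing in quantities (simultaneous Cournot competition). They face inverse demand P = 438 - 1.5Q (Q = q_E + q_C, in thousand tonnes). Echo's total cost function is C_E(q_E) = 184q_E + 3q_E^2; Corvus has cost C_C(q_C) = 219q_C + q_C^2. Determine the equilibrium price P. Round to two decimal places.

Echo's profit: π_E = (438 - 1.5Q)q_E - (184q_E + 3q_E²). Setting ∂π_E/∂q_E = 0: 254 - 9q_E - (3/2)(q_C) = 0.
Corvus's profit: π_C = (438 - 1.5Q)q_C - (219q_C + q_C²). Setting ∂π_C/∂q_C = 0: 219 - 5q_C - (3/2)(q_E) = 0.
Best responses: q_E = (254 - (3/2)q_C)/9, q_C = (219 - (3/2)q_E)/5.
Substituting one into the other gives q_E = 22.0234 and q_C = 37.1930.
Total output Q = 59.2164, so price P = 438 - (3/2)·59.2164 = 349.1754.

349.18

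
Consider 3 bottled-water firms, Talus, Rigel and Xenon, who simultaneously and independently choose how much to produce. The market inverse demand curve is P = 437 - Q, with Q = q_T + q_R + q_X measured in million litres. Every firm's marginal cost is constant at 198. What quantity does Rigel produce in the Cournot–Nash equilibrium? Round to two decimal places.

Each firm earns π_i = (437 - Q)q_i - 198q_i.
First-order condition (treating rivals' output as given): 239 - 2q_i - Σ_{j≠i} q_j = 0.
With identical firms every q_j equals q_i, so Σ_{j≠i} q_j = 2q_i and 239 = 4q_i, giving q_i = 239/4.

59.75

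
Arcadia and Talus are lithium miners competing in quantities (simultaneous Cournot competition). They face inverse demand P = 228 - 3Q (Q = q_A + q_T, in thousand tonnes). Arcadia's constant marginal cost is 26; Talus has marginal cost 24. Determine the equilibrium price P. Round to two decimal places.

92.67

Arcadia's profit: π_A = (228 - 3Q)q_A - (26q_A). Setting ∂π_A/∂q_A = 0: 202 - 6q_A - 3(q_T) = 0.
Talus's profit: π_T = (228 - 3Q)q_T - (24q_T). Setting ∂π_T/∂q_T = 0: 204 - 6q_T - 3(q_A) = 0.
Best responses: q_A = (202 - 3q_T)/6, q_T = (204 - 3q_A)/6.
Solving the pair: q_A = 200/9, q_T = 206/9.
Total output Q = 406/9, so price P = 228 - 3·(406/9) = 278/3.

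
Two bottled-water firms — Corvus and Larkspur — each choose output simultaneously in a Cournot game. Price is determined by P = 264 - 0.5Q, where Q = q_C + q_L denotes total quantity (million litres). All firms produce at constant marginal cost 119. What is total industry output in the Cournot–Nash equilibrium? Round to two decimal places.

Each firm earns π_i = (264 - 0.5Q)q_i - 119q_i.
Setting ∂π_i/∂q_i = 0 with rivals' quantities fixed: 145 - q_i - (1/2)q_j = 0.
By symmetry each firm produces the same amount; substituting q_j = q_i yields q_i = 145/(3/2) = 290/3.
Total output Q = 290/3 + 290/3 = 580/3.

193.33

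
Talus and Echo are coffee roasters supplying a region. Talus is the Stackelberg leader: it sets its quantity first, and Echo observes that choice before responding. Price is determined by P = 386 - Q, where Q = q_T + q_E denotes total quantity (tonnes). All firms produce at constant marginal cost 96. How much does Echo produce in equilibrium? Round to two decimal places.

The follower Echo best-responds to any q_T: π_E = (386 - Q)q_E - 96q_E.
Follower FOC: 290 - q_T - 2q_E = 0, so q_E(q_T) = (290 - q_T)/2.
Talus substitutes q_E(q_T) into its own profit: π_T = q_T(386 - q_T - (290 - q_T)/2) - 96q_T = (241 - (1/2)q_T)q_T - 96q_T.
The leader's first-order condition 145 - q_T = 0 yields q_T = 145.
Then q_E = (290 - 145)/2 = 145/2.

72.50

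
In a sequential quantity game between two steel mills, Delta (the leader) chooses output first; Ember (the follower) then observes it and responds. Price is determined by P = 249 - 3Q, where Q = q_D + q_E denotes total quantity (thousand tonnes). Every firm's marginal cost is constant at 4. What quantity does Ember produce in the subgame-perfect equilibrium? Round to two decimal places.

The follower Ember best-responds to any q_D: π_E = (249 - 3Q)q_E - 4q_E.
Setting the follower's marginal profit to zero, 245 - 3q_D - 6q_E = 0, i.e. q_E = (245 - 3q_D)/6.
The leader anticipates this reaction. Substituting into P = 249 - 3Q gives P = 253/2 - (3/2)q_D, so π_D = (253/2 - (3/2)q_D)q_D - 4q_D.
The leader's first-order condition 245/2 - 3q_D = 0 yields q_D = 245/6.
Then q_E = (245 - 3·(245/6))/6 = 245/12.

20.42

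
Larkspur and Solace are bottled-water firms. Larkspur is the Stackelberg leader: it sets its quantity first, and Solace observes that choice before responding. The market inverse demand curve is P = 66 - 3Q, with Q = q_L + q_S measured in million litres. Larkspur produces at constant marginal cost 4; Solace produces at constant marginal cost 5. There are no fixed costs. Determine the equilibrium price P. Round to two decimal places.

19.75

Solve by backward induction. Given q_L, the follower Solace maximises π_S = (66 - 3q_L - 3q_S)q_S - 5q_S.
Setting the follower's marginal profit to zero, 61 - 3q_L - 6q_S = 0, i.e. q_S = (61 - 3q_L)/6.
Larkspur substitutes q_S(q_L) into its own profit: π_L = q_L(66 - 3q_L - (61 - 3q_L)/2) - 4q_L = (71/2 - (3/2)q_L)q_L - 4q_L.
The leader's first-order condition 63/2 - 3q_L = 0 yields q_L = 21/2.
Then q_S = (61 - 3·(21/2))/6 = 59/12.
Total output Q = 185/12, so price P = 66 - 3·(185/12) = 79/4.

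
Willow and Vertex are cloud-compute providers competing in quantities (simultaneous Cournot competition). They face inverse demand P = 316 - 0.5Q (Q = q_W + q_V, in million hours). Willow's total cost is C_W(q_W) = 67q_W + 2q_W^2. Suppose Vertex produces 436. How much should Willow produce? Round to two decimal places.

6.20

With the rival's output fixed at 436, Willow's profit is π_W = (316 - (1/2)·436 - (1/2)q_W)q_W - (67q_W + 2q_W²) = (98 - (1/2)q_W)q_W - (67q_W + 2q_W²).
∂π_W/∂q_W = 31 - 5q_W = 0, so q_W = 31/5.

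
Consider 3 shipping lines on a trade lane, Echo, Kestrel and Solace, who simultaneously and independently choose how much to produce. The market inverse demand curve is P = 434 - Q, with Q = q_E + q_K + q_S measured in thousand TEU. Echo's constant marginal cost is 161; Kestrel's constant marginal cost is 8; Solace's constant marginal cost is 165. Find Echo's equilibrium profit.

Echo's profit: π_E = (434 - Q)q_E - (161q_E). Setting ∂π_E/∂q_E = 0: 273 - 2q_E - (q_K + q_S) = 0.
Kestrel's profit: π_K = (434 - Q)q_K - (8q_K). Setting ∂π_K/∂q_K = 0: 426 - 2q_K - (q_E + q_S) = 0.
Solace's profit: π_S = (434 - Q)q_S - (165q_S). Setting ∂π_S/∂q_S = 0: 269 - 2q_S - (q_E + q_K) = 0.
Summing all 3 equations gives 968 − 4Q = 0, hence Q = 242.
Back-substituting: q_E = (273 − 242) = 31, q_K = (426 − 242) = 184, q_S = (269 − 242) = 27.
Price P = 434 - 242 = 192.
Echo's profit: (192 - 161)·31 = 961.

961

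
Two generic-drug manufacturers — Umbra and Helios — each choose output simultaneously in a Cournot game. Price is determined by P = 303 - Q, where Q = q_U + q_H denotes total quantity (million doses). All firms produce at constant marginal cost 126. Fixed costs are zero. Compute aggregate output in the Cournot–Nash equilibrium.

A representative firm's profit is π_i = q_i(303 - Q) - 126q_i.
First-order condition (treating rivals' output as given): 177 - 2q_i - q_j = 0.
By symmetry each firm produces the same amount; substituting q_j = q_i yields q_i = 177/3 = 59.
Total output Q = 59 + 59 = 118.

118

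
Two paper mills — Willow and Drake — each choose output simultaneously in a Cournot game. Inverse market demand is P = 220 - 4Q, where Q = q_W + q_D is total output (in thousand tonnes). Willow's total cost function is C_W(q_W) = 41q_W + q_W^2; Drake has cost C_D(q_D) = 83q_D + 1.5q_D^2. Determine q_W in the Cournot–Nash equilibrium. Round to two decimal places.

15.12

Willow's profit: π_W = (220 - 4Q)q_W - (41q_W + q_W²). Setting ∂π_W/∂q_W = 0: 179 - 10q_W - 4(q_D) = 0.
Drake's profit: π_D = (220 - 4Q)q_D - (83q_D + (3/2)q_D²). Setting ∂π_D/∂q_D = 0: 137 - 11q_D - 4(q_W) = 0.
Rearranging gives the reaction functions q_W = (179 - 4q_D)/10 and q_D = (137 - 4q_W)/11.
Solving the pair: q_W = 1421/94, q_D = 327/47.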